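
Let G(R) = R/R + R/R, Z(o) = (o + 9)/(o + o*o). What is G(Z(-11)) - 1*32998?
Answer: -32996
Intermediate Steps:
Z(o) = (9 + o)/(o + o²)
G(R) = 2 (G(R) = 1 + 1 = 2)
G(Z(-11)) - 1*32998 = 2 - 1*32998 = 2 - 32998 = -32996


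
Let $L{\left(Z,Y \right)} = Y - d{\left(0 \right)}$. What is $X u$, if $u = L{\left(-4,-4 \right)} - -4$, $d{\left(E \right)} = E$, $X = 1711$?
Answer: $0$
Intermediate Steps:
$L{\left(Z,Y \right)} = Y$ ($L{\left(Z,Y \right)} = Y - 0 = Y + 0 = Y$)
$u = 0$ ($u = -4 - -4 = -4 + 4 = 0$)
$X u = 1711 \cdot 0 = 0$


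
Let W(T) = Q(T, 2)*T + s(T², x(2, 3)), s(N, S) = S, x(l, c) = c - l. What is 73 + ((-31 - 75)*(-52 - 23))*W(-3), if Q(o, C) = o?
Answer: 79573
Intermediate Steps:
W(T) = 1 + T² (W(T) = T*T + (3 - 1*2) = T² + (3 - 2) = T² + 1 = 1 + T²)
73 + ((-31 - 75)*(-52 - 23))*W(-3) = 73 + ((-31 - 75)*(-52 - 23))*(1 + (-3)²) = 73 + (-106*(-75))*(1 + 9) = 73 + 7950*10 = 73 + 79500 = 79573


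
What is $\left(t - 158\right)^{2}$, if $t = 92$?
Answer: $4356$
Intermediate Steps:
$\left(t - 158\right)^{2} = \left(92 - 158\right)^{2} = \left(-66\right)^{2} = 4356$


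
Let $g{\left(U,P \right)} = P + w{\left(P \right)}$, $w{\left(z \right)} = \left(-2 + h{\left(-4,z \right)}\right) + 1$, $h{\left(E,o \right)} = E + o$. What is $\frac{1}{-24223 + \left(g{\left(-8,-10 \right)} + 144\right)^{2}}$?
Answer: $- \frac{1}{10062} \approx -9.9384 \cdot 10^{-5}$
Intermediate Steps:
$w{\left(z \right)} = -5 + z$ ($w{\left(z \right)} = \left(-2 + \left(-4 + z\right)\right) + 1 = \left(-6 + z\right) + 1 = -5 + z$)
$g{\left(U,P \right)} = -5 + 2 P$ ($g{\left(U,P \right)} = P + \left(-5 + P\right) = -5 + 2 P$)
$\frac{1}{-24223 + \left(g{\left(-8,-10 \right)} + 144\right)^{2}} = \frac{1}{-24223 + \left(\left(-5 + 2 \left(-10\right)\right) + 144\right)^{2}} = \frac{1}{-24223 + \left(\left(-5 - 20\right) + 144\right)^{2}} = \frac{1}{-24223 + \left(-25 + 144\right)^{2}} = \frac{1}{-24223 + 119^{2}} = \frac{1}{-24223 + 14161} = \frac{1}{-10062} = - \frac{1}{10062}$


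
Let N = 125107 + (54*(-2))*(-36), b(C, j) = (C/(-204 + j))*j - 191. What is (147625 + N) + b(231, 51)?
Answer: 276352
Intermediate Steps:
b(C, j) = -191 + C*j/(-204 + j) (b(C, j) = (C/(-204 + j))*j - 191 = C*j/(-204 + j) - 191 = -191 + C*j/(-204 + j))
N = 128995 (N = 125107 - 108*(-36) = 125107 + 3888 = 128995)
(147625 + N) + b(231, 51) = (147625 + 128995) + (38964 - 191*51 + 231*51)/(-204 + 51) = 276620 + (38964 - 9741 + 11781)/(-153) = 276620 - 1/153*41004 = 276620 - 268 = 276352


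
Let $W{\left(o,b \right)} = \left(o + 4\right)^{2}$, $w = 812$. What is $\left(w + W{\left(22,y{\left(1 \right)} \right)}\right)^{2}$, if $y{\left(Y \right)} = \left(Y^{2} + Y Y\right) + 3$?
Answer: $2214144$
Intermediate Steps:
$y{\left(Y \right)} = 3 + 2 Y^{2}$ ($y{\left(Y \right)} = \left(Y^{2} + Y^{2}\right) + 3 = 2 Y^{2} + 3 = 3 + 2 Y^{2}$)
$W{\left(o,b \right)} = \left(4 + o\right)^{2}$
$\left(w + W{\left(22,y{\left(1 \right)} \right)}\right)^{2} = \left(812 + \left(4 + 22\right)^{2}\right)^{2} = \left(812 + 26^{2}\right)^{2} = \left(812 + 676\right)^{2} = 1488^{2} = 2214144$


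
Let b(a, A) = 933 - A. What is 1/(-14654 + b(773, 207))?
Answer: -1/13928 ≈ -7.1798e-5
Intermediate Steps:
1/(-14654 + b(773, 207)) = 1/(-14654 + (933 - 1*207)) = 1/(-14654 + (933 - 207)) = 1/(-14654 + 726) = 1/(-13928) = -1/13928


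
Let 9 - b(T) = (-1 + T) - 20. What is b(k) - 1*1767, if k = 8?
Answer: -1745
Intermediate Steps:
b(T) = 30 - T (b(T) = 9 - ((-1 + T) - 20) = 9 - (-21 + T) = 9 + (21 - T) = 30 - T)
b(k) - 1*1767 = (30 - 1*8) - 1*1767 = (30 - 8) - 1767 = 22 - 1767 = -1745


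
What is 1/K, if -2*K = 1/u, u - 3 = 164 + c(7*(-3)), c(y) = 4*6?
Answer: -382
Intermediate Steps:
c(y) = 24
u = 191 (u = 3 + (164 + 24) = 3 + 188 = 191)
K = -1/382 (K = -½/191 = -½*1/191 = -1/382 ≈ -0.0026178)
1/K = 1/(-1/382) = -382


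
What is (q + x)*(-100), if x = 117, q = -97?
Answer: -2000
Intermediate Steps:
(q + x)*(-100) = (-97 + 117)*(-100) = 20*(-100) = -2000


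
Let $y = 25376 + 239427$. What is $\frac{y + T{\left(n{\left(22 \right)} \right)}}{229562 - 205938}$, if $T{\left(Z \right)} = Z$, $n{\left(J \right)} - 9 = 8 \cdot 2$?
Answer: $\frac{66207}{5906} \approx 11.21$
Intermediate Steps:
$y = 264803$
$n{\left(J \right)} = 25$ ($n{\left(J \right)} = 9 + 8 \cdot 2 = 9 + 16 = 25$)
$\frac{y + T{\left(n{\left(22 \right)} \right)}}{229562 - 205938} = \frac{264803 + 25}{229562 - 205938} = \frac{264828}{23624} = 264828 \cdot \frac{1}{23624} = \frac{66207}{5906}$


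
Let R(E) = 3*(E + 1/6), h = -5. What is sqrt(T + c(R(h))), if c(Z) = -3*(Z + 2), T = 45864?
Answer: sqrt(183606)/2 ≈ 214.25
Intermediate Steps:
R(E) = 1/2 + 3*E (R(E) = 3*(E + 1/6) = 3*(1/6 + E) = 1/2 + 3*E)
c(Z) = -6 - 3*Z (c(Z) = -3*(2 + Z) = -6 - 3*Z)
sqrt(T + c(R(h))) = sqrt(45864 + (-6 - 3*(1/2 + 3*(-5)))) = sqrt(45864 + (-6 - 3*(1/2 - 15))) = sqrt(45864 + (-6 - 3*(-29/2))) = sqrt(45864 + (-6 + 87/2)) = sqrt(45864 + 75/2) = sqrt(91803/2) = sqrt(183606)/2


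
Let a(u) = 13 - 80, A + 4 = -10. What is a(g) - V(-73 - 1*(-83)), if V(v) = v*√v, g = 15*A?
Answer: -67 - 10*√10 ≈ -98.623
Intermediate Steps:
A = -14 (A = -4 - 10 = -14)
g = -210 (g = 15*(-14) = -210)
V(v) = v^(3/2)
a(u) = -67
a(g) - V(-73 - 1*(-83)) = -67 - (-73 - 1*(-83))^(3/2) = -67 - (-73 + 83)^(3/2) = -67 - 10^(3/2) = -67 - 10*√10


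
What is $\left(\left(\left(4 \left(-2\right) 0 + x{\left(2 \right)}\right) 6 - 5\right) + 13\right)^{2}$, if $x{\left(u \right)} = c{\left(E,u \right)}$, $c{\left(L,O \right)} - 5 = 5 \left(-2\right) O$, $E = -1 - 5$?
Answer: $6724$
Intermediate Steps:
$E = -6$
$c{\left(L,O \right)} = 5 - 10 O$ ($c{\left(L,O \right)} = 5 + 5 \left(-2\right) O = 5 - 10 O$)
$x{\left(u \right)} = 5 - 10 u$
$\left(\left(\left(4 \left(-2\right) 0 + x{\left(2 \right)}\right) 6 - 5\right) + 13\right)^{2} = \left(\left(\left(4 \left(-2\right) 0 + \left(5 - 20\right)\right) 6 - 5\right) + 13\right)^{2} = \left(\left(\left(\left(-8\right) 0 + \left(5 - 20\right)\right) 6 - 5\right) + 13\right)^{2} = \left(\left(\left(0 - 15\right) 6 - 5\right) + 13\right)^{2} = \left(\left(\left(-15\right) 6 - 5\right) + 13\right)^{2} = \left(\left(-90 - 5\right) + 13\right)^{2} = \left(-95 + 13\right)^{2} = \left(-82\right)^{2} = 6724$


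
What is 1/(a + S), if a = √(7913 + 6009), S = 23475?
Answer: 23475/551061703 - √13922/551061703 ≈ 4.2385e-5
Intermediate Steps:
a = √13922 ≈ 117.99
1/(a + S) = 1/(√13922 + 23475) = 1/(23475 + √13922)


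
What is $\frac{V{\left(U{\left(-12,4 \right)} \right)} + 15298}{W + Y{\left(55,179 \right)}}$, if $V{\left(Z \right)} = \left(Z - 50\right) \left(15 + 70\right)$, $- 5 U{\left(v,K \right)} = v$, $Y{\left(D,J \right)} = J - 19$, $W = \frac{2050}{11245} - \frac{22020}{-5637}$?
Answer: $\frac{23774750246}{346708705} \approx 68.573$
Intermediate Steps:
$W = \frac{17278050}{4225871}$ ($W = 2050 \cdot \frac{1}{11245} - - \frac{7340}{1879} = \frac{410}{2249} + \frac{7340}{1879} = \frac{17278050}{4225871} \approx 4.0886$)
$Y{\left(D,J \right)} = -19 + J$ ($Y{\left(D,J \right)} = J - 19 = -19 + J$)
$U{\left(v,K \right)} = - \frac{v}{5}$
$V{\left(Z \right)} = -4250 + 85 Z$ ($V{\left(Z \right)} = \left(-50 + Z\right) 85 = -4250 + 85 Z$)
$\frac{V{\left(U{\left(-12,4 \right)} \right)} + 15298}{W + Y{\left(55,179 \right)}} = \frac{\left(-4250 + 85 \left(\left(- \frac{1}{5}\right) \left(-12\right)\right)\right) + 15298}{\frac{17278050}{4225871} + \left(-19 + 179\right)} = \frac{\left(-4250 + 85 \cdot \frac{12}{5}\right) + 15298}{\frac{17278050}{4225871} + 160} = \frac{\left(-4250 + 204\right) + 15298}{\frac{693417410}{4225871}} = \left(-4046 + 15298\right) \frac{4225871}{693417410} = 11252 \cdot \frac{4225871}{693417410} = \frac{23774750246}{346708705}$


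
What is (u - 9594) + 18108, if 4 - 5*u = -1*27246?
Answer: 13964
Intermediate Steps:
u = 5450 (u = ⅘ - (-1)*27246/5 = ⅘ - ⅕*(-27246) = ⅘ + 27246/5 = 5450)
(u - 9594) + 18108 = (5450 - 9594) + 18108 = -4144 + 18108 = 13964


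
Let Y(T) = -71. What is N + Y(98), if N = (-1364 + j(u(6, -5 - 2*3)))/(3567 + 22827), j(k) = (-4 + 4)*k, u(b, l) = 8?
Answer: -937669/13197 ≈ -71.052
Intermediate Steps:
j(k) = 0 (j(k) = 0*k = 0)
N = -682/13197 (N = (-1364 + 0)/(3567 + 22827) = -1364/26394 = -1364*1/26394 = -682/13197 ≈ -0.051678)
N + Y(98) = -682/13197 - 71 = -937669/13197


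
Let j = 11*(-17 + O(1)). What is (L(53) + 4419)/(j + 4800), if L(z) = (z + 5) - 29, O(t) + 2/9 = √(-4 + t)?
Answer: 415281960/430466107 - 990792*I*√3/430466107 ≈ 0.96473 - 0.0039866*I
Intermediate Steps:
O(t) = -2/9 + √(-4 + t)
L(z) = -24 + z (L(z) = (5 + z) - 29 = -24 + z)
j = -1705/9 + 11*I*√3 (j = 11*(-17 + (-2/9 + √(-4 + 1))) = 11*(-17 + (-2/9 + √(-3))) = 11*(-17 + (-2/9 + I*√3)) = 11*(-155/9 + I*√3) = -1705/9 + 11*I*√3 ≈ -189.44 + 19.053*I)
(L(53) + 4419)/(j + 4800) = ((-24 + 53) + 4419)/((-1705/9 + 11*I*√3) + 4800) = (29 + 4419)/(41495/9 + 11*I*√3) = 4448/(41495/9 + 11*I*√3)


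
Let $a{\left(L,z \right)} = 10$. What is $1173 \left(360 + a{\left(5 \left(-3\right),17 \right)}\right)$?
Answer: $434010$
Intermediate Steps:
$1173 \left(360 + a{\left(5 \left(-3\right),17 \right)}\right) = 1173 \left(360 + 10\right) = 1173 \cdot 370 = 434010$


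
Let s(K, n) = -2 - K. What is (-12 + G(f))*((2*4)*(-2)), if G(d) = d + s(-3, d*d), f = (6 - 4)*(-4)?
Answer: 304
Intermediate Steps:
f = -8 (f = 2*(-4) = -8)
G(d) = 1 + d (G(d) = d + (-2 - 1*(-3)) = d + (-2 + 3) = d + 1 = 1 + d)
(-12 + G(f))*((2*4)*(-2)) = (-12 + (1 - 8))*((2*4)*(-2)) = (-12 - 7)*(8*(-2)) = -19*(-16) = 304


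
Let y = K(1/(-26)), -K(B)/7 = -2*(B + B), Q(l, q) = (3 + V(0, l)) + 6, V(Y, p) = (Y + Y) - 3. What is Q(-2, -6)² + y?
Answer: 454/13 ≈ 34.923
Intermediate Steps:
V(Y, p) = -3 + 2*Y (V(Y, p) = 2*Y - 3 = -3 + 2*Y)
Q(l, q) = 6 (Q(l, q) = (3 + (-3 + 2*0)) + 6 = (3 + (-3 + 0)) + 6 = (3 - 3) + 6 = 0 + 6 = 6)
K(B) = 28*B (K(B) = -(-14)*(B + B) = -(-14)*2*B = -(-28)*B = 28*B)
y = -14/13 (y = 28/(-26) = 28*(-1/26) = -14/13 ≈ -1.0769)
Q(-2, -6)² + y = 6² - 14/13 = 36 - 14/13 = 454/13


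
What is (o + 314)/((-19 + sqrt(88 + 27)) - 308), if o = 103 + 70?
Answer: -159249/106814 - 487*sqrt(115)/106814 ≈ -1.5398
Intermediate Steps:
o = 173
(o + 314)/((-19 + sqrt(88 + 27)) - 308) = (173 + 314)/((-19 + sqrt(88 + 27)) - 308) = 487/((-19 + sqrt(115)) - 308) = 487/(-327 + sqrt(115))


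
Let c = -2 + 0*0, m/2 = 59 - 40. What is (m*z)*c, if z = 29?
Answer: -2204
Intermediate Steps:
m = 38 (m = 2*(59 - 40) = 2*19 = 38)
c = -2 (c = -2 + 0 = -2)
(m*z)*c = (38*29)*(-2) = 1102*(-2) = -2204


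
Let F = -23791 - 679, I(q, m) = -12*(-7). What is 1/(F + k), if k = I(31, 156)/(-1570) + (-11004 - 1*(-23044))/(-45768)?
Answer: -4490985/109895824657 ≈ -4.0866e-5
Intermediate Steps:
I(q, m) = 84
F = -24470
k = -1421707/4490985 (k = 84/(-1570) + (-11004 - 1*(-23044))/(-45768) = 84*(-1/1570) + (-11004 + 23044)*(-1/45768) = -42/785 + 12040*(-1/45768) = -42/785 - 1505/5721 = -1421707/4490985 ≈ -0.31657)
1/(F + k) = 1/(-24470 - 1421707/4490985) = 1/(-109895824657/4490985) = -4490985/109895824657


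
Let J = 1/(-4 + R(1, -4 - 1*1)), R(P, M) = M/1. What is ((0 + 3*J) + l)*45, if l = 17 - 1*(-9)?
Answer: 1155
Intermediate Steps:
R(P, M) = M (R(P, M) = M*1 = M)
J = -⅑ (J = 1/(-4 + (-4 - 1*1)) = 1/(-4 + (-4 - 1)) = 1/(-4 - 5) = 1/(-9) = -⅑ ≈ -0.11111)
l = 26 (l = 17 + 9 = 26)
((0 + 3*J) + l)*45 = ((0 + 3*(-⅑)) + 26)*45 = ((0 - ⅓) + 26)*45 = (-⅓ + 26)*45 = (77/3)*45 = 1155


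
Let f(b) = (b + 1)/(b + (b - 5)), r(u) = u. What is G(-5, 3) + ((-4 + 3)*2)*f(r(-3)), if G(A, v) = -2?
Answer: -26/11 ≈ -2.3636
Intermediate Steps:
f(b) = (1 + b)/(-5 + 2*b) (f(b) = (1 + b)/(b + (-5 + b)) = (1 + b)/(-5 + 2*b))
G(-5, 3) + ((-4 + 3)*2)*f(r(-3)) = -2 + ((-4 + 3)*2)*((1 - 3)/(-5 + 2*(-3))) = -2 + (-1*2)*(-2/(-5 - 6)) = -2 - 2*(-2)/(-11) = -2 - (-2)*(-2)/11 = -2 - 2*2/11 = -2 - 4/11 = -26/11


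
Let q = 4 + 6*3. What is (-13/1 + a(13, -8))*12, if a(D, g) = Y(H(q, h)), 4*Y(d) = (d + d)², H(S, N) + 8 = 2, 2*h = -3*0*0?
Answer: 276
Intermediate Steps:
h = 0 (h = (-3*0*0)/2 = (0*0)/2 = (½)*0 = 0)
q = 22 (q = 4 + 18 = 22)
H(S, N) = -6 (H(S, N) = -8 + 2 = -6)
Y(d) = d² (Y(d) = (d + d)²/4 = (2*d)²/4 = (4*d²)/4 = d²)
a(D, g) = 36 (a(D, g) = (-6)² = 36)
(-13/1 + a(13, -8))*12 = (-13/1 + 36)*12 = (-13*1 + 36)*12 = (-13 + 36)*12 = 23*12 = 276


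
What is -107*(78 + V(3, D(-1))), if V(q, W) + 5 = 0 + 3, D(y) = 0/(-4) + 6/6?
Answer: -8132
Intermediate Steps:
D(y) = 1 (D(y) = 0*(-¼) + 6*(⅙) = 0 + 1 = 1)
V(q, W) = -2 (V(q, W) = -5 + (0 + 3) = -5 + 3 = -2)
-107*(78 + V(3, D(-1))) = -107*(78 - 2) = -107*76 = -8132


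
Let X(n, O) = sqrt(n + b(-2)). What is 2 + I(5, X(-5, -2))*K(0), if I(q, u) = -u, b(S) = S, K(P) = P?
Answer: 2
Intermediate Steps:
X(n, O) = sqrt(-2 + n) (X(n, O) = sqrt(n - 2) = sqrt(-2 + n))
2 + I(5, X(-5, -2))*K(0) = 2 - sqrt(-2 - 5)*0 = 2 - sqrt(-7)*0 = 2 - I*sqrt(7)*0 = 2 + 0 = 2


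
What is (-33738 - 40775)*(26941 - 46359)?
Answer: 1446893434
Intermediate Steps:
(-33738 - 40775)*(26941 - 46359) = -74513*(-19418) = 1446893434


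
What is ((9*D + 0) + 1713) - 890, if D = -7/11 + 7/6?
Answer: 18211/22 ≈ 827.77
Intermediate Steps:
D = 35/66 (D = -7*1/11 + 7*(⅙) = -7/11 + 7/6 = 35/66 ≈ 0.53030)
((9*D + 0) + 1713) - 890 = ((9*(35/66) + 0) + 1713) - 890 = ((105/22 + 0) + 1713) - 890 = (105/22 + 1713) - 890 = 37791/22 - 890 = 18211/22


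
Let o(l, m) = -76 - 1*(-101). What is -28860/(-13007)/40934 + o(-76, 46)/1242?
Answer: 6673278785/330638122098 ≈ 0.020183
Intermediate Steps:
o(l, m) = 25 (o(l, m) = -76 + 101 = 25)
-28860/(-13007)/40934 + o(-76, 46)/1242 = -28860/(-13007)/40934 + 25/1242 = -28860*(-1/13007)*(1/40934) + 25*(1/1242) = (28860/13007)*(1/40934) + 25/1242 = 14430/266214269 + 25/1242 = 6673278785/330638122098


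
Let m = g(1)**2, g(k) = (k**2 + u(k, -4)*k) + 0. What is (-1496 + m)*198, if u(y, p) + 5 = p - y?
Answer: -280170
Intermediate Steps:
u(y, p) = -5 + p - y (u(y, p) = -5 + (p - y) = -5 + p - y)
g(k) = k**2 + k*(-9 - k) (g(k) = (k**2 + (-5 - 4 - k)*k) + 0 = (k**2 + (-9 - k)*k) + 0 = (k**2 + k*(-9 - k)) + 0 = k**2 + k*(-9 - k))
m = 81 (m = (-9*1)**2 = (-9)**2 = 81)
(-1496 + m)*198 = (-1496 + 81)*198 = -1415*198 = -280170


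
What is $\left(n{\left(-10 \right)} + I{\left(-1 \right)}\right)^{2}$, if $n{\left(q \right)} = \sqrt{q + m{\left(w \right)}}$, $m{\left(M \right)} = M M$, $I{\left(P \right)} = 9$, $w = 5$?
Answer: $\left(9 + \sqrt{15}\right)^{2} \approx 165.71$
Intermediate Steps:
$m{\left(M \right)} = M^{2}$
$n{\left(q \right)} = \sqrt{25 + q}$ ($n{\left(q \right)} = \sqrt{q + 5^{2}} = \sqrt{q + 25} = \sqrt{25 + q}$)
$\left(n{\left(-10 \right)} + I{\left(-1 \right)}\right)^{2} = \left(\sqrt{25 - 10} + 9\right)^{2} = \left(\sqrt{15} + 9\right)^{2} = \left(9 + \sqrt{15}\right)^{2}$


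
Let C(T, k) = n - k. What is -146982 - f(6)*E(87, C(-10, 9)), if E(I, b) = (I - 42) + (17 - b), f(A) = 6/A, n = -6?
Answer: -147059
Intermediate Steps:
C(T, k) = -6 - k
E(I, b) = -25 + I - b (E(I, b) = (-42 + I) + (17 - b) = -25 + I - b)
-146982 - f(6)*E(87, C(-10, 9)) = -146982 - 6/6*(-25 + 87 - (-6 - 1*9)) = -146982 - 6*(⅙)*(-25 + 87 - (-6 - 9)) = -146982 - (-25 + 87 - 1*(-15)) = -146982 - (-25 + 87 + 15) = -146982 - 77 = -147059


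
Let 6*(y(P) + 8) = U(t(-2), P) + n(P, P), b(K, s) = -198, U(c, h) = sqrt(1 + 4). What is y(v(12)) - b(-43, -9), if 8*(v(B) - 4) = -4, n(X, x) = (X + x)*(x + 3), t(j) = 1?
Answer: 2371/12 + sqrt(5)/6 ≈ 197.96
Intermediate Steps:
U(c, h) = sqrt(5)
n(X, x) = (3 + x)*(X + x) (n(X, x) = (X + x)*(3 + x) = (3 + x)*(X + x))
v(B) = 7/2 (v(B) = 4 + (1/8)*(-4) = 4 - 1/2 = 7/2)
y(P) = -8 + P + P**2/3 + sqrt(5)/6 (y(P) = -8 + (sqrt(5) + (P**2 + 3*P + 3*P + P*P))/6 = -8 + (sqrt(5) + (P**2 + 3*P + 3*P + P**2))/6 = -8 + (sqrt(5) + (2*P**2 + 6*P))/6 = -8 + (sqrt(5) + 2*P**2 + 6*P)/6 = -8 + (P + P**2/3 + sqrt(5)/6) = -8 + P + P**2/3 + sqrt(5)/6)
y(v(12)) - b(-43, -9) = (-8 + 7/2 + (7/2)**2/3 + sqrt(5)/6) - 1*(-198) = (-8 + 7/2 + (1/3)*(49/4) + sqrt(5)/6) + 198 = (-8 + 7/2 + 49/12 + sqrt(5)/6) + 198 = (-5/12 + sqrt(5)/6) + 198 = 2371/12 + sqrt(5)/6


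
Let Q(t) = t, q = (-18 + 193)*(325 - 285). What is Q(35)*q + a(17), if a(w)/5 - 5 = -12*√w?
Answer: 245025 - 60*√17 ≈ 2.4478e+5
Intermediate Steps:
q = 7000 (q = 175*40 = 7000)
a(w) = 25 - 60*√w (a(w) = 25 + 5*(-12*√w) = 25 - 60*√w)
Q(35)*q + a(17) = 35*7000 + (25 - 60*√17) = 245000 + (25 - 60*√17) = 245025 - 60*√17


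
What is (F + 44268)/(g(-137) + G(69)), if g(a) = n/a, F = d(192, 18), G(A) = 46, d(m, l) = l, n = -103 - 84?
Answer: 2022394/2163 ≈ 935.00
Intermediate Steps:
n = -187
F = 18
g(a) = -187/a
(F + 44268)/(g(-137) + G(69)) = (18 + 44268)/(-187/(-137) + 46) = 44286/(-187*(-1/137) + 46) = 44286/(187/137 + 46) = 44286/(6489/137) = 44286*(137/6489) = 2022394/2163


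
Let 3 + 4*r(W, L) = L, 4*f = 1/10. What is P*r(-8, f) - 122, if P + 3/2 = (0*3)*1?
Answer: -38683/320 ≈ -120.88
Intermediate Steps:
f = 1/40 (f = (1/4)/10 = (1/4)*(1/10) = 1/40 ≈ 0.025000)
r(W, L) = -3/4 + L/4
P = -3/2 (P = -3/2 + (0*3)*1 = -3/2 + 0*1 = -3/2 + 0 = -3/2 ≈ -1.5000)
P*r(-8, f) - 122 = -3*(-3/4 + (1/4)*(1/40))/2 - 122 = -3*(-3/4 + 1/160)/2 - 122 = -3/2*(-119/160) - 122 = 357/320 - 122 = -38683/320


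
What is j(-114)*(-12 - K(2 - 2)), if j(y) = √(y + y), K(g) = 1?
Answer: -26*I*√57 ≈ -196.3*I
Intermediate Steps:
j(y) = √2*√y (j(y) = √(2*y) = √2*√y)
j(-114)*(-12 - K(2 - 2)) = (√2*√(-114))*(-12 - 1*1) = (√2*(I*√114))*(-12 - 1) = (2*I*√57)*(-13) = -26*I*√57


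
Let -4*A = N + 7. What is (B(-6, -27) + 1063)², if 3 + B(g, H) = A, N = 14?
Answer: 17799961/16 ≈ 1.1125e+6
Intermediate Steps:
A = -21/4 (A = -(14 + 7)/4 = -¼*21 = -21/4 ≈ -5.2500)
B(g, H) = -33/4 (B(g, H) = -3 - 21/4 = -33/4)
(B(-6, -27) + 1063)² = (-33/4 + 1063)² = (4219/4)² = 17799961/16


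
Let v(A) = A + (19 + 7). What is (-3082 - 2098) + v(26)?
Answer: -5128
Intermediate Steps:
v(A) = 26 + A (v(A) = A + 26 = 26 + A)
(-3082 - 2098) + v(26) = (-3082 - 2098) + (26 + 26) = -5180 + 52 = -5128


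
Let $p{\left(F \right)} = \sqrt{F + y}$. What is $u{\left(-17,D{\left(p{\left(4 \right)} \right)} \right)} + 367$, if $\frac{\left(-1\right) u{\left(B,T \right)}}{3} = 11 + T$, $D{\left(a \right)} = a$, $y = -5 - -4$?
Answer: $334 - 3 \sqrt{3} \approx 328.8$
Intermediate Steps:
$y = -1$ ($y = -5 + 4 = -1$)
$p{\left(F \right)} = \sqrt{-1 + F}$ ($p{\left(F \right)} = \sqrt{F - 1} = \sqrt{-1 + F}$)
$u{\left(B,T \right)} = -33 - 3 T$ ($u{\left(B,T \right)} = - 3 \left(11 + T\right) = -33 - 3 T$)
$u{\left(-17,D{\left(p{\left(4 \right)} \right)} \right)} + 367 = \left(-33 - 3 \sqrt{-1 + 4}\right) + 367 = \left(-33 - 3 \sqrt{3}\right) + 367 = 334 - 3 \sqrt{3}$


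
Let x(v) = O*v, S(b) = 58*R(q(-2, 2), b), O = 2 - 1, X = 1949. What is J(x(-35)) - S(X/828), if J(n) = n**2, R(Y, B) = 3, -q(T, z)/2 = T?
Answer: 1051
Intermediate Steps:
q(T, z) = -2*T
O = 1
S(b) = 174 (S(b) = 58*3 = 174)
x(v) = v (x(v) = 1*v = v)
J(x(-35)) - S(X/828) = (-35)**2 - 1*174 = 1225 - 174 = 1051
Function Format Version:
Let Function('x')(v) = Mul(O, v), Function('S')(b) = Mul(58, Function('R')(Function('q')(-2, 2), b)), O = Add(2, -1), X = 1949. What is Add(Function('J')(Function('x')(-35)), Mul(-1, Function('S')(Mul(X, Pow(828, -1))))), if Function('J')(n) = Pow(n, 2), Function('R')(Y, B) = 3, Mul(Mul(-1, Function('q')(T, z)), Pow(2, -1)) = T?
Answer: 1051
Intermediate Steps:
Function('q')(T, z) = Mul(-2, T)
O = 1
Function('S')(b) = 174 (Function('S')(b) = Mul(58, 3) = 174)
Function('x')(v) = v (Function('x')(v) = Mul(1, v) = v)
Add(Function('J')(Function('x')(-35)), Mul(-1, Function('S')(Mul(X, Pow(828, -1))))) = Add(Pow(-35, 2), Mul(-1, 174)) = Add(1225, -174) = 1051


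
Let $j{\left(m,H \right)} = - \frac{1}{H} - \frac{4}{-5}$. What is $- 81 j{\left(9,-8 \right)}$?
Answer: $- \frac{2997}{40} \approx -74.925$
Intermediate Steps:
$j{\left(m,H \right)} = \frac{4}{5} - \frac{1}{H}$ ($j{\left(m,H \right)} = - \frac{1}{H} - - \frac{4}{5} = - \frac{1}{H} + \frac{4}{5} = \frac{4}{5} - \frac{1}{H}$)
$- 81 j{\left(9,-8 \right)} = - 81 \left(\frac{4}{5} - \frac{1}{-8}\right) = - 81 \left(\frac{4}{5} - - \frac{1}{8}\right) = - 81 \left(\frac{4}{5} + \frac{1}{8}\right) = \left(-81\right) \frac{37}{40} = - \frac{2997}{40}$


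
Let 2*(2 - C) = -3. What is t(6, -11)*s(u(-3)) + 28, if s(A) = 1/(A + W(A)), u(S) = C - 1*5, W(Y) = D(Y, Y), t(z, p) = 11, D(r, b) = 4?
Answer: 162/5 ≈ 32.400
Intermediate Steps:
C = 7/2 (C = 2 - 1/2*(-3) = 2 + 3/2 = 7/2 ≈ 3.5000)
W(Y) = 4
u(S) = -3/2 (u(S) = 7/2 - 1*5 = 7/2 - 5 = -3/2)
s(A) = 1/(4 + A) (s(A) = 1/(A + 4) = 1/(4 + A))
t(6, -11)*s(u(-3)) + 28 = 11/(4 - 3/2) + 28 = 11/(5/2) + 28 = 11*(2/5) + 28 = 22/5 + 28 = 162/5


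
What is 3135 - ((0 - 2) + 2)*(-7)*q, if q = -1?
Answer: 3135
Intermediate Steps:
3135 - ((0 - 2) + 2)*(-7)*q = 3135 - ((0 - 2) + 2)*(-7)*(-1) = 3135 - (-2 + 2)*(-7)*(-1) = 3135 - 0*(-7)*(-1) = 3135 - 0*(-1) = 3135 - 1*0 = 3135 + 0 = 3135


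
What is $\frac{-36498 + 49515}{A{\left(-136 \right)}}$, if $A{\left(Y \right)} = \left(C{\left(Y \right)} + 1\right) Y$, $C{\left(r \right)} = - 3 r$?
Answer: $- \frac{13017}{55624} \approx -0.23402$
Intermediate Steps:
$A{\left(Y \right)} = Y \left(1 - 3 Y\right)$ ($A{\left(Y \right)} = \left(- 3 Y + 1\right) Y = \left(1 - 3 Y\right) Y = Y \left(1 - 3 Y\right)$)
$\frac{-36498 + 49515}{A{\left(-136 \right)}} = \frac{-36498 + 49515}{\left(-136\right) \left(1 - -408\right)} = \frac{13017}{\left(-136\right) \left(1 + 408\right)} = \frac{13017}{\left(-136\right) 409} = \frac{13017}{-55624} = 13017 \left(- \frac{1}{55624}\right) = - \frac{13017}{55624}$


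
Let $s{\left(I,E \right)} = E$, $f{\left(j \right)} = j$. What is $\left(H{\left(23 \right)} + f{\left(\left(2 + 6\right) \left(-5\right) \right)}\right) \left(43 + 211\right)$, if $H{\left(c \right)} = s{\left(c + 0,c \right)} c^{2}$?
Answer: $3080258$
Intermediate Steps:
$H{\left(c \right)} = c^{3}$ ($H{\left(c \right)} = c c^{2} = c^{3}$)
$\left(H{\left(23 \right)} + f{\left(\left(2 + 6\right) \left(-5\right) \right)}\right) \left(43 + 211\right) = \left(23^{3} + \left(2 + 6\right) \left(-5\right)\right) \left(43 + 211\right) = \left(12167 + 8 \left(-5\right)\right) 254 = \left(12167 - 40\right) 254 = 12127 \cdot 254 = 3080258$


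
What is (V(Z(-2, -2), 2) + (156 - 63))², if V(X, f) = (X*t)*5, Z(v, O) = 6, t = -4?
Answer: 729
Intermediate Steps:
V(X, f) = -20*X (V(X, f) = (X*(-4))*5 = -4*X*5 = -20*X)
(V(Z(-2, -2), 2) + (156 - 63))² = (-20*6 + (156 - 63))² = (-120 + 93)² = (-27)² = 729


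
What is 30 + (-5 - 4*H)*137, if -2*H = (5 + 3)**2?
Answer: 16881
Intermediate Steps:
H = -32 (H = -(5 + 3)**2/2 = -1/2*8**2 = -1/2*64 = -32)
30 + (-5 - 4*H)*137 = 30 + (-5 - 4*(-32))*137 = 30 + (-5 + 128)*137 = 30 + 123*137 = 30 + 16851 = 16881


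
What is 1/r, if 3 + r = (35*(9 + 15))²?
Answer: 1/705597 ≈ 1.4172e-6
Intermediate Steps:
r = 705597 (r = -3 + (35*(9 + 15))² = -3 + (35*24)² = -3 + 840² = -3 + 705600 = 705597)
1/r = 1/705597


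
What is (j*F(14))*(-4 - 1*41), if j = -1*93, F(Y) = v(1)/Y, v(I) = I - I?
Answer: 0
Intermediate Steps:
v(I) = 0
F(Y) = 0 (F(Y) = 0/Y = 0)
j = -93
(j*F(14))*(-4 - 1*41) = (-93*0)*(-4 - 1*41) = 0*(-4 - 41) = 0*(-45) = 0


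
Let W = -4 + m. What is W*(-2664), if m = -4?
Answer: 21312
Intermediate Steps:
W = -8 (W = -4 - 4 = -8)
W*(-2664) = -8*(-2664) = 21312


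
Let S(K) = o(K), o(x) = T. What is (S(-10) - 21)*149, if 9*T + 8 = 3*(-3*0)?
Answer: -29353/9 ≈ -3261.4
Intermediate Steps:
T = -8/9 (T = -8/9 + (3*(-3*0))/9 = -8/9 + (3*0)/9 = -8/9 + (⅑)*0 = -8/9 + 0 = -8/9 ≈ -0.88889)
o(x) = -8/9
S(K) = -8/9
(S(-10) - 21)*149 = (-8/9 - 21)*149 = -197/9*149 = -29353/9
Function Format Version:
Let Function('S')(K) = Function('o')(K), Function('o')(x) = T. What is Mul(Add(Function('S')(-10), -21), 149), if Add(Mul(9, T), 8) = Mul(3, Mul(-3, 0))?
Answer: Rational(-29353, 9) ≈ -3261.4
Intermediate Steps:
T = Rational(-8, 9) (T = Add(Rational(-8, 9), Mul(Rational(1, 9), Mul(3, Mul(-3, 0)))) = Add(Rational(-8, 9), Mul(Rational(1, 9), Mul(3, 0))) = Add(Rational(-8, 9), Mul(Rational(1, 9), 0)) = Add(Rational(-8, 9), 0) = Rational(-8, 9) ≈ -0.88889)
Function('o')(x) = Rational(-8, 9)
Function('S')(K) = Rational(-8, 9)
Mul(Add(Function('S')(-10), -21), 149) = Mul(Add(Rational(-8, 9), -21), 149) = Mul(Rational(-197, 9), 149) = Rational(-29353, 9)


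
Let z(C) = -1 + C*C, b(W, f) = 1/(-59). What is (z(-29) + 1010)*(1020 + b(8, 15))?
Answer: 111331150/59 ≈ 1.8870e+6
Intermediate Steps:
b(W, f) = -1/59
z(C) = -1 + C**2
(z(-29) + 1010)*(1020 + b(8, 15)) = ((-1 + (-29)**2) + 1010)*(1020 - 1/59) = ((-1 + 841) + 1010)*(60179/59) = (840 + 1010)*(60179/59) = 1850*(60179/59) = 111331150/59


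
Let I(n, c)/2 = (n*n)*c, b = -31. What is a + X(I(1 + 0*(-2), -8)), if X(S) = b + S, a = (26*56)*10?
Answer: 14513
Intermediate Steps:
I(n, c) = 2*c*n² (I(n, c) = 2*((n*n)*c) = 2*(n²*c) = 2*(c*n²) = 2*c*n²)
a = 14560 (a = 1456*10 = 14560)
X(S) = -31 + S
a + X(I(1 + 0*(-2), -8)) = 14560 + (-31 + 2*(-8)*(1 + 0*(-2))²) = 14560 + (-31 + 2*(-8)*(1 + 0)²) = 14560 + (-31 + 2*(-8)*1²) = 14560 + (-31 + 2*(-8)*1) = 14560 + (-31 - 16) = 14560 - 47 = 14513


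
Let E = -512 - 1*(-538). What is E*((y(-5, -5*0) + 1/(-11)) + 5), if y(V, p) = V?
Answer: -26/11 ≈ -2.3636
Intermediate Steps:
E = 26 (E = -512 + 538 = 26)
E*((y(-5, -5*0) + 1/(-11)) + 5) = 26*((-5 + 1/(-11)) + 5) = 26*((-5 - 1/11) + 5) = 26*(-56/11 + 5) = 26*(-1/11) = -26/11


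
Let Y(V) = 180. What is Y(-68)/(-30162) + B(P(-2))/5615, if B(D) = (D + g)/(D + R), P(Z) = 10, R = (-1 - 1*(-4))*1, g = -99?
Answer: -2637253/366945865 ≈ -0.0071870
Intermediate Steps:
R = 3 (R = (-1 + 4)*1 = 3*1 = 3)
B(D) = (-99 + D)/(3 + D) (B(D) = (D - 99)/(D + 3) = (-99 + D)/(3 + D))
Y(-68)/(-30162) + B(P(-2))/5615 = 180/(-30162) + ((-99 + 10)/(3 + 10))/5615 = 180*(-1/30162) + (-89/13)*(1/5615) = -30/5027 + ((1/13)*(-89))*(1/5615) = -30/5027 - 89/13*1/5615 = -30/5027 - 89/72995 = -2637253/366945865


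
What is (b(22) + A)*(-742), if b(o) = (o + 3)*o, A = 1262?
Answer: -1344504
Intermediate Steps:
b(o) = o*(3 + o) (b(o) = (3 + o)*o = o*(3 + o))
(b(22) + A)*(-742) = (22*(3 + 22) + 1262)*(-742) = (22*25 + 1262)*(-742) = (550 + 1262)*(-742) = 1812*(-742) = -1344504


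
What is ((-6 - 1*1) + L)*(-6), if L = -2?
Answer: 54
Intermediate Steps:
((-6 - 1*1) + L)*(-6) = ((-6 - 1*1) - 2)*(-6) = ((-6 - 1) - 2)*(-6) = (-7 - 2)*(-6) = -9*(-6) = 54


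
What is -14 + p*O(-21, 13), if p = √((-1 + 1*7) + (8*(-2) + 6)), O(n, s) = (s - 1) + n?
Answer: -14 - 18*I ≈ -14.0 - 18.0*I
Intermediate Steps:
O(n, s) = -1 + n + s (O(n, s) = (-1 + s) + n = -1 + n + s)
p = 2*I (p = √((-1 + 7) + (-16 + 6)) = √(6 - 10) = √(-4) = 2*I ≈ 2.0*I)
-14 + p*O(-21, 13) = -14 + (2*I)*(-1 - 21 + 13) = -14 + (2*I)*(-9) = -14 - 18*I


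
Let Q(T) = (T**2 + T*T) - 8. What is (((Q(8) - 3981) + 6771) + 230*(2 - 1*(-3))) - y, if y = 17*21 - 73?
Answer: 3776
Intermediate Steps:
Q(T) = -8 + 2*T**2 (Q(T) = (T**2 + T**2) - 8 = 2*T**2 - 8 = -8 + 2*T**2)
y = 284 (y = 357 - 73 = 284)
(((Q(8) - 3981) + 6771) + 230*(2 - 1*(-3))) - y = ((((-8 + 2*8**2) - 3981) + 6771) + 230*(2 - 1*(-3))) - 1*284 = ((((-8 + 2*64) - 3981) + 6771) + 230*(2 + 3)) - 284 = ((((-8 + 128) - 3981) + 6771) + 230*5) - 284 = (((120 - 3981) + 6771) + 1150) - 284 = ((-3861 + 6771) + 1150) - 284 = (2910 + 1150) - 284 = 4060 - 284 = 3776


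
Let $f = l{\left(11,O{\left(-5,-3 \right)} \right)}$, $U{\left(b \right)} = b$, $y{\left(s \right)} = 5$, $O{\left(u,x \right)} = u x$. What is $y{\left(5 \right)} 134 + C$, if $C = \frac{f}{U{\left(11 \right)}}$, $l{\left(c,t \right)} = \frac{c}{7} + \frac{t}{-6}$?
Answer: $\frac{103167}{154} \approx 669.92$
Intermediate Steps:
$l{\left(c,t \right)} = - \frac{t}{6} + \frac{c}{7}$ ($l{\left(c,t \right)} = c \frac{1}{7} + t \left(- \frac{1}{6}\right) = \frac{c}{7} - \frac{t}{6} = - \frac{t}{6} + \frac{c}{7}$)
$f = - \frac{13}{14}$ ($f = - \frac{\left(-5\right) \left(-3\right)}{6} + \frac{1}{7} \cdot 11 = \left(- \frac{1}{6}\right) 15 + \frac{11}{7} = - \frac{5}{2} + \frac{11}{7} = - \frac{13}{14} \approx -0.92857$)
$C = - \frac{13}{154}$ ($C = - \frac{13}{14 \cdot 11} = \left(- \frac{13}{14}\right) \frac{1}{11} = - \frac{13}{154} \approx -0.084416$)
$y{\left(5 \right)} 134 + C = 5 \cdot 134 - \frac{13}{154} = 670 - \frac{13}{154} = \frac{103167}{154}$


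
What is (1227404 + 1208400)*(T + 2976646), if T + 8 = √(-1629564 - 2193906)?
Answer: 7250506746952 + 869582028*I*√30 ≈ 7.2505e+12 + 4.7629e+9*I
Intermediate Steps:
T = -8 + 357*I*√30 (T = -8 + √(-1629564 - 2193906) = -8 + √(-3823470) = -8 + 357*I*√30 ≈ -8.0 + 1955.4*I)
(1227404 + 1208400)*(T + 2976646) = (1227404 + 1208400)*((-8 + 357*I*√30) + 2976646) = 2435804*(2976638 + 357*I*√30) = 7250506746952 + 869582028*I*√30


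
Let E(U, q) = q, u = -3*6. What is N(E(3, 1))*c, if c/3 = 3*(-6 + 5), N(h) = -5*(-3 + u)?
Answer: -945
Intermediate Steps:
u = -18
N(h) = 105 (N(h) = -5*(-3 - 18) = -5*(-21) = 105)
c = -9 (c = 3*(3*(-6 + 5)) = 3*(3*(-1)) = 3*(-3) = -9)
N(E(3, 1))*c = 105*(-9) = -945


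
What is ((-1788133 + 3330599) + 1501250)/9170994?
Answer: 507286/1528499 ≈ 0.33188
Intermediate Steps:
((-1788133 + 3330599) + 1501250)/9170994 = (1542466 + 1501250)*(1/9170994) = 3043716*(1/9170994) = 507286/1528499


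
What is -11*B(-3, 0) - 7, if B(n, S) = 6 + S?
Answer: -73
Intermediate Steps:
-11*B(-3, 0) - 7 = -11*(6 + 0) - 7 = -11*6 - 7 = -66 - 7 = -73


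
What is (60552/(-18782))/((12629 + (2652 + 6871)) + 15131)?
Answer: -30276/350124653 ≈ -8.6472e-5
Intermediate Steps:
(60552/(-18782))/((12629 + (2652 + 6871)) + 15131) = (60552*(-1/18782))/((12629 + 9523) + 15131) = -30276/(9391*(22152 + 15131)) = -30276/9391/37283 = -30276/9391*1/37283 = -30276/350124653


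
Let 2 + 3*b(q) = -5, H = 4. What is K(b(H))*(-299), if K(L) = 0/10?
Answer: 0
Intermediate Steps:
b(q) = -7/3 (b(q) = -⅔ + (⅓)*(-5) = -⅔ - 5/3 = -7/3)
K(L) = 0 (K(L) = 0*(⅒) = 0)
K(b(H))*(-299) = 0*(-299) = 0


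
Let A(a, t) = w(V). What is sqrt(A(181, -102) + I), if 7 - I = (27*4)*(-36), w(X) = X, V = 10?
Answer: sqrt(3905) ≈ 62.490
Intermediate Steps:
A(a, t) = 10
I = 3895 (I = 7 - 27*4*(-36) = 7 - 108*(-36) = 7 - 1*(-3888) = 7 + 3888 = 3895)
sqrt(A(181, -102) + I) = sqrt(10 + 3895) = sqrt(3905)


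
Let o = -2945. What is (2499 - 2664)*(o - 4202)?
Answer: 1179255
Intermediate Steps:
(2499 - 2664)*(o - 4202) = (2499 - 2664)*(-2945 - 4202) = -165*(-7147) = 1179255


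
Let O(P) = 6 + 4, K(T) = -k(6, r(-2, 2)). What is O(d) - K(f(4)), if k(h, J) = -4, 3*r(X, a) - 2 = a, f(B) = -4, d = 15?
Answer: 6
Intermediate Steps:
r(X, a) = ⅔ + a/3
K(T) = 4 (K(T) = -1*(-4) = 4)
O(P) = 10
O(d) - K(f(4)) = 10 - 1*4 = 10 - 4 = 6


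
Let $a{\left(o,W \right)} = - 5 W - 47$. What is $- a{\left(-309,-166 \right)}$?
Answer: $-783$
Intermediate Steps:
$a{\left(o,W \right)} = -47 - 5 W$
$- a{\left(-309,-166 \right)} = - (-47 - -830) = - (-47 + 830) = \left(-1\right) 783 = -783$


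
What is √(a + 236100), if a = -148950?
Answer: 5*√3486 ≈ 295.21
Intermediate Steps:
√(a + 236100) = √(-148950 + 236100) = √87150 = 5*√3486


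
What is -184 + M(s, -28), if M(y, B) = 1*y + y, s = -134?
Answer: -452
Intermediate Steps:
M(y, B) = 2*y (M(y, B) = y + y = 2*y)
-184 + M(s, -28) = -184 + 2*(-134) = -184 - 268 = -452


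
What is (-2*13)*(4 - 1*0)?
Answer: -104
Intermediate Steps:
(-2*13)*(4 - 1*0) = -26*(4 + 0) = -26*4 = -104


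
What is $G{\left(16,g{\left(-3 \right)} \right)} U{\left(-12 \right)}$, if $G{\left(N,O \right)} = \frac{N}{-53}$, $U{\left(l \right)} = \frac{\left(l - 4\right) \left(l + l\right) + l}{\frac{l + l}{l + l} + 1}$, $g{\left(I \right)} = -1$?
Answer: $- \frac{2976}{53} \approx -56.151$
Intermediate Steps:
$U{\left(l \right)} = \frac{l}{2} + l \left(-4 + l\right)$ ($U{\left(l \right)} = \frac{\left(-4 + l\right) 2 l + l}{\frac{2 l}{2 l} + 1} = \frac{2 l \left(-4 + l\right) + l}{2 l \frac{1}{2 l} + 1} = \frac{l + 2 l \left(-4 + l\right)}{1 + 1} = \frac{l + 2 l \left(-4 + l\right)}{2} = \left(l + 2 l \left(-4 + l\right)\right) \frac{1}{2} = \frac{l}{2} + l \left(-4 + l\right)$)
$G{\left(N,O \right)} = - \frac{N}{53}$ ($G{\left(N,O \right)} = N \left(- \frac{1}{53}\right) = - \frac{N}{53}$)
$G{\left(16,g{\left(-3 \right)} \right)} U{\left(-12 \right)} = \left(- \frac{1}{53}\right) 16 \cdot \frac{1}{2} \left(-12\right) \left(-7 + 2 \left(-12\right)\right) = - \frac{16 \cdot \frac{1}{2} \left(-12\right) \left(-7 - 24\right)}{53} = - \frac{16 \cdot \frac{1}{2} \left(-12\right) \left(-31\right)}{53} = \left(- \frac{16}{53}\right) 186 = - \frac{2976}{53}$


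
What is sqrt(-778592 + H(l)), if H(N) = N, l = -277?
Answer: 3*I*sqrt(86541) ≈ 882.54*I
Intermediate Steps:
sqrt(-778592 + H(l)) = sqrt(-778592 - 277) = sqrt(-778869) = 3*I*sqrt(86541)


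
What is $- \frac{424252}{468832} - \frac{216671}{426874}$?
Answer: $- \frac{5047936545}{3573789128} \approx -1.4125$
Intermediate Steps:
$- \frac{424252}{468832} - \frac{216671}{426874} = \left(-424252\right) \frac{1}{468832} - \frac{30953}{60982} = - \frac{106063}{117208} - \frac{30953}{60982} = - \frac{5047936545}{3573789128}$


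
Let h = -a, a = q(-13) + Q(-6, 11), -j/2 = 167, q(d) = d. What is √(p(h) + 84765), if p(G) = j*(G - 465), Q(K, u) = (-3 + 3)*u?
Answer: 19*√653 ≈ 485.52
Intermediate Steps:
Q(K, u) = 0 (Q(K, u) = 0*u = 0)
j = -334 (j = -2*167 = -334)
a = -13 (a = -13 + 0 = -13)
h = 13 (h = -1*(-13) = 13)
p(G) = 155310 - 334*G (p(G) = -334*(G - 465) = -334*(-465 + G) = 155310 - 334*G)
√(p(h) + 84765) = √((155310 - 334*13) + 84765) = √((155310 - 4342) + 84765) = √(150968 + 84765) = √235733 = 19*√653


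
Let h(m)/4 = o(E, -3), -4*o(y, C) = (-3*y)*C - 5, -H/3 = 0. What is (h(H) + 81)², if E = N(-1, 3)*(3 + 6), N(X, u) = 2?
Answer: 5776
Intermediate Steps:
H = 0 (H = -3*0 = 0)
E = 18 (E = 2*(3 + 6) = 2*9 = 18)
o(y, C) = 5/4 + 3*C*y/4 (o(y, C) = -((-3*y)*C - 5)/4 = -(-3*C*y - 5)/4 = -(-5 - 3*C*y)/4 = 5/4 + 3*C*y/4)
h(m) = -157 (h(m) = 4*(5/4 + (¾)*(-3)*18) = 4*(5/4 - 81/2) = 4*(-157/4) = -157)
(h(H) + 81)² = (-157 + 81)² = (-76)² = 5776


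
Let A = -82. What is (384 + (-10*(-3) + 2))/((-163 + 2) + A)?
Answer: -416/243 ≈ -1.7119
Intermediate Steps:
(384 + (-10*(-3) + 2))/((-163 + 2) + A) = (384 + (-10*(-3) + 2))/((-163 + 2) - 82) = (384 + (30 + 2))/(-161 - 82) = (384 + 32)/(-243) = 416*(-1/243) = -416/243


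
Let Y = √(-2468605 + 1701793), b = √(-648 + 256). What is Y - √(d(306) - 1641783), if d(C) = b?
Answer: -√(-1641783 + 14*I*√2) + 2*I*√191703 ≈ -0.007726 - 405.64*I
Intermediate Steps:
b = 14*I*√2 (b = √(-392) = 14*I*√2 ≈ 19.799*I)
d(C) = 14*I*√2
Y = 2*I*√191703 (Y = √(-766812) = 2*I*√191703 ≈ 875.68*I)
Y - √(d(306) - 1641783) = 2*I*√191703 - √(14*I*√2 - 1641783) = 2*I*√191703 - √(-1641783 + 14*I*√2) = -√(-1641783 + 14*I*√2) + 2*I*√191703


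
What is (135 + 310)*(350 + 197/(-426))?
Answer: 66261835/426 ≈ 1.5554e+5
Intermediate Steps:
(135 + 310)*(350 + 197/(-426)) = 445*(350 + 197*(-1/426)) = 445*(350 - 197/426) = 445*(148903/426) = 66261835/426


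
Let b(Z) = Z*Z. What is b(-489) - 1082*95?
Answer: 136331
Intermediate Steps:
b(Z) = Z²
b(-489) - 1082*95 = (-489)² - 1082*95 = 239121 - 102790 = 136331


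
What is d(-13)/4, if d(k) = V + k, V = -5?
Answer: -9/2 ≈ -4.5000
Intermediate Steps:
d(k) = -5 + k
d(-13)/4 = (-5 - 13)/4 = -18*¼ = -9/2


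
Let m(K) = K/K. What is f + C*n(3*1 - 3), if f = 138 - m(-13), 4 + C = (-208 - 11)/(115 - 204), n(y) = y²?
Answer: 137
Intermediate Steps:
m(K) = 1
C = -137/89 (C = -4 + (-208 - 11)/(115 - 204) = -4 - 219/(-89) = -4 - 219*(-1/89) = -4 + 219/89 = -137/89 ≈ -1.5393)
f = 137 (f = 138 - 1*1 = 138 - 1 = 137)
f + C*n(3*1 - 3) = 137 - 137*(3*1 - 3)²/89 = 137 - 137*(3 - 3)²/89 = 137 - 137/89*0² = 137 - 137/89*0 = 137 + 0 = 137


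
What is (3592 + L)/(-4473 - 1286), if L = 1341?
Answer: -4933/5759 ≈ -0.85657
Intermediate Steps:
(3592 + L)/(-4473 - 1286) = (3592 + 1341)/(-4473 - 1286) = 4933/(-5759) = 4933*(-1/5759) = -4933/5759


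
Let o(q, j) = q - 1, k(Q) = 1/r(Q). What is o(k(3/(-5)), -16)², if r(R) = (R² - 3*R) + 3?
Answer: 10816/16641 ≈ 0.64996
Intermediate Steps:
r(R) = 3 + R² - 3*R
k(Q) = 1/(3 + Q² - 3*Q)
o(q, j) = -1 + q
o(k(3/(-5)), -16)² = (-1 + 1/(3 + (3/(-5))² - 9/(-5)))² = (-1 + 1/(3 + (3*(-⅕))² - 9*(-1)/5))² = (-1 + 1/(3 + (-⅗)² - 3*(-⅗)))² = (-1 + 1/(3 + 9/25 + 9/5))² = (-1 + 1/(129/25))² = (-1 + 25/129)² = (-104/129)² = 10816/16641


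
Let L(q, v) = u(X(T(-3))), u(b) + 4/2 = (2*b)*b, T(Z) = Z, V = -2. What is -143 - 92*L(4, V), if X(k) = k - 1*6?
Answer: -14863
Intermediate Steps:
X(k) = -6 + k (X(k) = k - 6 = -6 + k)
u(b) = -2 + 2*b² (u(b) = -2 + (2*b)*b = -2 + 2*b²)
L(q, v) = 160 (L(q, v) = -2 + 2*(-6 - 3)² = -2 + 2*(-9)² = -2 + 2*81 = -2 + 162 = 160)
-143 - 92*L(4, V) = -143 - 92*160 = -143 - 14720 = -14863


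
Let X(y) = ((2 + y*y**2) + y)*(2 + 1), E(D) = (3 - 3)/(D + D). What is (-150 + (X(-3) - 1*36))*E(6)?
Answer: 0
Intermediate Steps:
E(D) = 0 (E(D) = 0/((2*D)) = 0*(1/(2*D)) = 0)
X(y) = 6 + 3*y + 3*y**3 (X(y) = ((2 + y**3) + y)*3 = (2 + y + y**3)*3 = 6 + 3*y + 3*y**3)
(-150 + (X(-3) - 1*36))*E(6) = (-150 + ((6 + 3*(-3) + 3*(-3)**3) - 1*36))*0 = (-150 + ((6 - 9 + 3*(-27)) - 36))*0 = (-150 + ((6 - 9 - 81) - 36))*0 = (-150 + (-84 - 36))*0 = (-150 - 120)*0 = -270*0 = 0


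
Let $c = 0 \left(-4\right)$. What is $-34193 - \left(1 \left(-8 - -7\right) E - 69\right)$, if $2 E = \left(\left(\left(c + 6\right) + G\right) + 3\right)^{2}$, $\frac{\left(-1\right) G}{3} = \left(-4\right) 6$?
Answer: $- \frac{61687}{2} \approx -30844.0$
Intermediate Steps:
$c = 0$
$G = 72$ ($G = - 3 \left(\left(-4\right) 6\right) = \left(-3\right) \left(-24\right) = 72$)
$E = \frac{6561}{2}$ ($E = \frac{\left(\left(\left(0 + 6\right) + 72\right) + 3\right)^{2}}{2} = \frac{\left(\left(6 + 72\right) + 3\right)^{2}}{2} = \frac{\left(78 + 3\right)^{2}}{2} = \frac{81^{2}}{2} = \frac{1}{2} \cdot 6561 = \frac{6561}{2} \approx 3280.5$)
$-34193 - \left(1 \left(-8 - -7\right) E - 69\right) = -34193 - \left(1 \left(-8 - -7\right) \frac{6561}{2} - 69\right) = -34193 - \left(1 \left(-8 + 7\right) \frac{6561}{2} - 69\right) = -34193 - \left(1 \left(-1\right) \frac{6561}{2} - 69\right) = -34193 - \left(\left(-1\right) \frac{6561}{2} - 69\right) = -34193 - \left(- \frac{6561}{2} - 69\right) = -34193 - - \frac{6699}{2} = -34193 + \frac{6699}{2} = - \frac{61687}{2}$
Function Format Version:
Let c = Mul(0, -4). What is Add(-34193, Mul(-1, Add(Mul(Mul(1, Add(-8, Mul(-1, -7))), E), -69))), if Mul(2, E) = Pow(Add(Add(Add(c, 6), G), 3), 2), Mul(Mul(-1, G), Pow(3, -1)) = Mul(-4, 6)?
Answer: Rational(-61687, 2) ≈ -30844.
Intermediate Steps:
c = 0
G = 72 (G = Mul(-3, Mul(-4, 6)) = Mul(-3, -24) = 72)
E = Rational(6561, 2) (E = Mul(Rational(1, 2), Pow(Add(Add(Add(0, 6), 72), 3), 2)) = Mul(Rational(1, 2), Pow(Add(Add(6, 72), 3), 2)) = Mul(Rational(1, 2), Pow(Add(78, 3), 2)) = Mul(Rational(1, 2), Pow(81, 2)) = Mul(Rational(1, 2), 6561) = Rational(6561, 2) ≈ 3280.5)
Add(-34193, Mul(-1, Add(Mul(Mul(1, Add(-8, Mul(-1, -7))), E), -69))) = Add(-34193, Mul(-1, Add(Mul(Mul(1, Add(-8, Mul(-1, -7))), Rational(6561, 2)), -69))) = Add(-34193, Mul(-1, Add(Mul(Mul(1, Add(-8, 7)), Rational(6561, 2)), -69))) = Add(-34193, Mul(-1, Add(Mul(Mul(1, -1), Rational(6561, 2)), -69))) = Add(-34193, Mul(-1, Add(Mul(-1, Rational(6561, 2)), -69))) = Add(-34193, Mul(-1, Add(Rational(-6561, 2), -69))) = Add(-34193, Mul(-1, Rational(-6699, 2))) = Add(-34193, Rational(6699, 2)) = Rational(-61687, 2)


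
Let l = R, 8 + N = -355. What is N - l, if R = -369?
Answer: 6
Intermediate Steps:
N = -363 (N = -8 - 355 = -363)
l = -369
N - l = -363 - 1*(-369) = -363 + 369 = 6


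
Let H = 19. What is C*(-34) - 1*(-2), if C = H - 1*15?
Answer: -134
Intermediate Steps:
C = 4 (C = 19 - 1*15 = 19 - 15 = 4)
C*(-34) - 1*(-2) = 4*(-34) - 1*(-2) = -136 + 2 = -134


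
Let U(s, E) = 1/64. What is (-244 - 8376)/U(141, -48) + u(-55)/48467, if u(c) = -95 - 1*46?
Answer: -26738274701/48467 ≈ -5.5168e+5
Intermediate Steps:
u(c) = -141 (u(c) = -95 - 46 = -141)
U(s, E) = 1/64
(-244 - 8376)/U(141, -48) + u(-55)/48467 = (-244 - 8376)/(1/64) - 141/48467 = -8620*64 - 141*1/48467 = -551680 - 141/48467 = -26738274701/48467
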